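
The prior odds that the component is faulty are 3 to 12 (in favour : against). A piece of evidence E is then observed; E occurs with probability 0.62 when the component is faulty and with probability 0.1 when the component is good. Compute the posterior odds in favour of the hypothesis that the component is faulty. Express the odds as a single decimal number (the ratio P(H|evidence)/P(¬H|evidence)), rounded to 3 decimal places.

Posterior odds ≈ 1.550

Prior odds = 3/12 = 0.25000. In log-odds, ln(0.25000) = -1.3863.
Add log likelihood ratio: ln(6.2000) = 1.8245.
Posterior log-odds = 0.43825, so posterior odds = exp(0.43825) = 1.5500.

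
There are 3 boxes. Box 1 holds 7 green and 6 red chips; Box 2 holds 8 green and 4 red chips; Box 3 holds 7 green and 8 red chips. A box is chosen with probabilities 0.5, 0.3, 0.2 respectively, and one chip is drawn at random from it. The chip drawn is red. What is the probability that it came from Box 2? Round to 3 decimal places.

Posterior probability ≈ 0.229

Tabulate prior·likelihood by source: [1] prior 0.5, lik 0.4615, product 0.2308; [2] prior 0.3, lik 0.3333, product 0.1000; [3] prior 0.2, lik 0.5333, product 0.1067.
Normalizing constant = 0.43744; the posterior for Box 2 is its product over the sum, 0.1000/0.43744 = 0.229.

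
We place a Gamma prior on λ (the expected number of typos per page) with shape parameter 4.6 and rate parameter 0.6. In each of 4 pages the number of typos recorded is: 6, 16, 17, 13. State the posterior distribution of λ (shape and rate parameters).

Total count ∑xᵢ = 52 over n = 4 pages.
Gamma is conjugate to the Poisson likelihood: posterior is Gamma(shape = 4.6+52 = 56.6, rate = 0.6+4 = 4.6).

Posterior: Gamma(shape=56.6, rate=4.6)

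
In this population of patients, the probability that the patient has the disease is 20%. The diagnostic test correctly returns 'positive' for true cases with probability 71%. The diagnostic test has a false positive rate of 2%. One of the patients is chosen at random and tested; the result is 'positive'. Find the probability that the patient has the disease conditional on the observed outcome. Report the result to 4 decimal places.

P(H | E) ≈ 0.8987

Write H for 'the patient has the disease'. Prior odds H:¬H = 0.2/0.8 = 0.25000. For the 'positive' outcome, the likelihood ratio is 0.71/0.02 = 35.500.
Posterior odds = 0.25000 × 35.500 = 8.8750, so P(H|E) = 8.8750/(1+8.8750) = 0.8987.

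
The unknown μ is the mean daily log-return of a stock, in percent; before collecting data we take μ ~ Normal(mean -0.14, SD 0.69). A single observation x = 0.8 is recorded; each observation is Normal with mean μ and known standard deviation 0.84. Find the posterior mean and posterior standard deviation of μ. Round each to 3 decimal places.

Posterior mean ≈ 0.239; posterior SD ≈ 0.533

With known σ, the Normal prior is conjugate. Weight on the data is w = (n/σ²)/(n/σ² + 1/τ₀²) = 1.41723/(1.41723+2.10040) = 0.40289.
Posterior mean = w·x̄ + (1−w)·μ₀ = 0.40289·0.8 + 0.59711·-0.14 = 0.239. Posterior variance = 1/(1.41723+2.10040) = 0.284282, so SD = 0.533.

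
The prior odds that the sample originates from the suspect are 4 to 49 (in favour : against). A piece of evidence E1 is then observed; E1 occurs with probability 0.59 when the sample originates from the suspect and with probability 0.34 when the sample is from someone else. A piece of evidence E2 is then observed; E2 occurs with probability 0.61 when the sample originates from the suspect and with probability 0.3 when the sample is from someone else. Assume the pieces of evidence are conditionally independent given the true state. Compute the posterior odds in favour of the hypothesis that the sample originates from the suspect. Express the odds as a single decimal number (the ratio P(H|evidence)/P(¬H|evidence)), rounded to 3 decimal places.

Prior odds = 4/49 = 0.081633.
Likelihood ratio for E1 = 0.59/0.34 = 1.7353.
Likelihood ratio for E2 = 0.61/0.3 = 2.0333.
Posterior odds = prior odds × LR₁ × LR₂ = 0.28804.

Posterior odds ≈ 0.288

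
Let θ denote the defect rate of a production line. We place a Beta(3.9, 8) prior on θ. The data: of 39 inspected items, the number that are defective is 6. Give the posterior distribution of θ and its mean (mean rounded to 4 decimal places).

Posterior: Beta(9.9, 41); mean ≈ 0.1945

Observing 6 successes and 33 failures updates Beta(3.9, 8) by adding the success and failure counts to the two shape parameters: α = 3.9+6 = 9.9, β = 8+33 = 41.
E[θ | data] = 9.9/(9.9+41) = 0.1945.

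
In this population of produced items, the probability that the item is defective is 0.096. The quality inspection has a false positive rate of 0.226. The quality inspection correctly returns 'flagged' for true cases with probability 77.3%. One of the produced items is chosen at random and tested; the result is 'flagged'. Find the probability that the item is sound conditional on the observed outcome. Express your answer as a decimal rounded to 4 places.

Write H for 'the item is defective'. Prior odds H:¬H = 0.096/0.904 = 0.10619. For the 'flagged' outcome, the likelihood ratio is 0.773/0.226 = 3.4204.
Posterior odds = 0.10619 × 3.4204 = 0.36322, so P(H|E) = 0.36322/(1+0.36322) = 0.2664. Then P(¬H|E) = 1 − 0.2664 = 0.7336.

P(¬H | E) ≈ 0.7336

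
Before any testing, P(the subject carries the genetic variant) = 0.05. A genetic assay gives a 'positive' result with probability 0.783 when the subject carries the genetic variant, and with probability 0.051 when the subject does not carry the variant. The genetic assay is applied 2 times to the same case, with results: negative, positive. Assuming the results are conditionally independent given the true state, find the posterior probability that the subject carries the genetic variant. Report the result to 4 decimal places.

Posterior P(H) ≈ 0.1560

Let H be the event that the subject carries the genetic variant; start with P(H) = 0.05. P('positive'|H) = 0.783, P('positive'|¬H) = 0.051.
Update on result 1 ('negative'): P(H) ← 0.217·0.0500 / (0.217·0.0500 + 0.949·0.9500) = 0.010850/0.91240 = 0.0119.
Update on result 2 ('positive'): P(H) ← 0.783·0.0119 / (0.783·0.0119 + 0.051·0.9881) = 0.0093112/0.059705 = 0.1560.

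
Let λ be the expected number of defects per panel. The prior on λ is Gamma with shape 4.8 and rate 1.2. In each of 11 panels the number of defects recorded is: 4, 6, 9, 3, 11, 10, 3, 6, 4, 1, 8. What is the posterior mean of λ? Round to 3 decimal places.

The Poisson likelihood adds the total count to the shape and the number of exposure periods to the rate. Here ∑xᵢ = 65 and n = 11, so shape 4.8→69.8 and rate 1.2→12.2.
Posterior mean = shape/rate = 69.8/12.2 = 5.721.

Posterior mean ≈ 5.721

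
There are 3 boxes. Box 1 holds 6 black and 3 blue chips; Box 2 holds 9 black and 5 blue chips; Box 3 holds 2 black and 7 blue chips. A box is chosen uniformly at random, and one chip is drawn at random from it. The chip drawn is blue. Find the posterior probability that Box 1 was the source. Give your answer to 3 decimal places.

P(blue|Box 1) = 0.3333; P(blue|Box 2) = 0.3571; P(blue|Box 3) = 0.7778.
Prior × likelihood for each source: 0.333333·0.3333=0.1111, 0.333333·0.3571=0.1190, 0.333333·0.7778=0.2593. Summing gives P(blue) = 0.48942.
P(Box 1 | blue) = 0.1111 / 0.48942 = 0.227.

Posterior probability ≈ 0.227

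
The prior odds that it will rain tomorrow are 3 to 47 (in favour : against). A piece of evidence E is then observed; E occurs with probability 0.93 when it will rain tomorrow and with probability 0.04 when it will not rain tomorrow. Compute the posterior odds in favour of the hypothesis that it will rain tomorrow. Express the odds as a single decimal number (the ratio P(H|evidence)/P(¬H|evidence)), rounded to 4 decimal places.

Posterior odds ≈ 1.4840

Prior odds = 3/47 = 0.063830.
Likelihood ratio for E = 0.93/0.04 = 23.250.
Posterior odds = prior odds × LR = 1.4840.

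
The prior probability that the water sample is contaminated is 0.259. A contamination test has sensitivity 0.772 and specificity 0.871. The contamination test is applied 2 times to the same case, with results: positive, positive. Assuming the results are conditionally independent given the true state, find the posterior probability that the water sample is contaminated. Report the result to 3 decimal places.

Let H be the event that the water sample is contaminated; start with P(H) = 0.259. P('positive'|H) = 0.772, P('positive'|¬H) = 0.129.
Update on result 1 ('positive'): P(H) ← 0.772·0.2590 / (0.772·0.2590 + 0.129·0.7410) = 0.19995/0.29554 = 0.6766.
Update on result 2 ('positive'): P(H) ← 0.772·0.6766 / (0.772·0.6766 + 0.129·0.3234) = 0.52230/0.56403 = 0.9260.

Posterior P(H) ≈ 0.926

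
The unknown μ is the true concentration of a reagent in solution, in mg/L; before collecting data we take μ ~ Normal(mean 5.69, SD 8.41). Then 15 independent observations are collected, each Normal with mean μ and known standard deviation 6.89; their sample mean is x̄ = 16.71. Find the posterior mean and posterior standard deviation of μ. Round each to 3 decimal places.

With known σ, the Normal prior is conjugate. Weight on the data is w = (n/σ²)/(n/σ² + 1/τ₀²) = 0.315975/(0.315975+0.0141387) = 0.95717.
Posterior mean = w·x̄ + (1−w)·μ₀ = 0.95717·16.71 + 0.042830·5.69 = 16.238. Posterior variance = 1/(0.315975+0.0141387) = 3.02926, so SD = 1.740.

Posterior mean ≈ 16.238; posterior SD ≈ 1.740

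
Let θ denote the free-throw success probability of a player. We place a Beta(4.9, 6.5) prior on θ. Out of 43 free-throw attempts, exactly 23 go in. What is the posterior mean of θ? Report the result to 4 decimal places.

Observing 23 successes and 20 failures updates Beta(4.9, 6.5) by adding the success and failure counts to the two shape parameters: α = 4.9+23 = 27.9, β = 6.5+20 = 26.5.
E[θ | data] = 27.9/(27.9+26.5) = 0.5129.

Posterior mean ≈ 0.5129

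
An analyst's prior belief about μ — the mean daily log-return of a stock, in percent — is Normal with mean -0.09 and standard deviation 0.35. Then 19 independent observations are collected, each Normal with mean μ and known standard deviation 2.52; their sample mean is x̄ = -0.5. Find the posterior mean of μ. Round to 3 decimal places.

Posterior mean ≈ -0.200

Prior precision 1/τ₀² = 1/0.35² = 8.16327; data precision n/σ² = 19/2.52² = 2.99194.
Posterior precision = 8.16327 + 2.99194 = 11.1552.
Posterior mean = (8.16327·-0.09 + 2.99194·-0.5) / 11.1552 = -0.200.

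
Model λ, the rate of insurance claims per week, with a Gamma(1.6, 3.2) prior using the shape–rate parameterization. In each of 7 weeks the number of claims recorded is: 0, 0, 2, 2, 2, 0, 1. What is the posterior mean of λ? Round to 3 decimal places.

Posterior mean ≈ 0.843

The Poisson likelihood adds the total count to the shape and the number of exposure periods to the rate. Here ∑xᵢ = 7 and n = 7, so shape 1.6→8.6 and rate 3.2→10.2.
Posterior mean = shape/rate = 8.6/10.2 = 0.843.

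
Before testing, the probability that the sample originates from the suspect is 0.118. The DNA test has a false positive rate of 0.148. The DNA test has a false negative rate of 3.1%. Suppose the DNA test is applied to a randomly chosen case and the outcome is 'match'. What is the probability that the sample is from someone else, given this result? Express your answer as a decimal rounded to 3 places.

P(¬H | E) ≈ 0.533

Write H for 'the sample originates from the suspect'. Prior odds H:¬H = 0.118/0.882 = 0.13379. For the 'match' outcome, the likelihood ratio is 0.969/0.148 = 6.5473.
Posterior odds = 0.13379 × 6.5473 = 0.87594, so P(H|E) = 0.87594/(1+0.87594) = 0.467. Then P(¬H|E) = 1 − 0.467 = 0.533.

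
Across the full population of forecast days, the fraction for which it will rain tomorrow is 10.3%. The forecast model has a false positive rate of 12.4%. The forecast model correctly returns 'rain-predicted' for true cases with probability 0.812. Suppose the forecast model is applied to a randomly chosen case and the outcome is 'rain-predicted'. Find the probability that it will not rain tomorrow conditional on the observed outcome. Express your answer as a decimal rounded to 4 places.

Write H for 'it will rain tomorrow'. Prior odds H:¬H = 0.103/0.897 = 0.11483. For the 'rain-predicted' outcome, the likelihood ratio is 0.812/0.124 = 6.5484.
Posterior odds = 0.11483 × 6.5484 = 0.75193, so P(H|E) = 0.75193/(1+0.75193) = 0.4292. Then P(¬H|E) = 1 − 0.4292 = 0.5708.

P(¬H | E) ≈ 0.5708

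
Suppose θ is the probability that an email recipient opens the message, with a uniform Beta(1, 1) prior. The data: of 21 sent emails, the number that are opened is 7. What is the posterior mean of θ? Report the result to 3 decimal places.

Observing 7 successes and 14 failures updates Beta(1, 1) by adding the success and failure counts to the two shape parameters: α = 1+7 = 8, β = 1+14 = 15.
Posterior mean = α/(α+β) = 8/23 = 0.348.

Posterior mean ≈ 0.348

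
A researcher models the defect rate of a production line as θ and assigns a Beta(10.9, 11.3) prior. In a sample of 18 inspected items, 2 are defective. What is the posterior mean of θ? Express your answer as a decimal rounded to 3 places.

Posterior mean ≈ 0.321

Observing 2 successes and 16 failures updates Beta(10.9, 11.3) by adding the success and failure counts to the two shape parameters: α = 10.9+2 = 12.9, β = 11.3+16 = 27.3.
E[θ | data] = 12.9/(12.9+27.3) = 0.321.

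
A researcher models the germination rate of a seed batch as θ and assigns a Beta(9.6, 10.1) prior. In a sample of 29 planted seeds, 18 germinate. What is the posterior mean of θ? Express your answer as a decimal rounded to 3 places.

The binomial likelihood is conjugate to the Beta prior: with 18 successes and 11 failures, the posterior is Beta(9.6+18, 10.1+11) = Beta(27.6, 21.1).
E[θ | data] = 27.6/(27.6+21.1) = 0.567.

Posterior mean ≈ 0.567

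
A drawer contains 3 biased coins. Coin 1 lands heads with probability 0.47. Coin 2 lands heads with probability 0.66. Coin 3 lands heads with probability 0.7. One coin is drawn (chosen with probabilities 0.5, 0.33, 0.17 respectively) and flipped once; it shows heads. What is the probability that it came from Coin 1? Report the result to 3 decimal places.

Tabulate prior·likelihood by source: [1] prior 0.5, lik 0.47, product 0.2350; [2] prior 0.33, lik 0.66, product 0.2178; [3] prior 0.17, lik 0.7, product 0.1190.
Normalizing constant = 0.57180; the posterior for Coin 1 is its product over the sum, 0.2350/0.57180 = 0.411.

Posterior probability ≈ 0.411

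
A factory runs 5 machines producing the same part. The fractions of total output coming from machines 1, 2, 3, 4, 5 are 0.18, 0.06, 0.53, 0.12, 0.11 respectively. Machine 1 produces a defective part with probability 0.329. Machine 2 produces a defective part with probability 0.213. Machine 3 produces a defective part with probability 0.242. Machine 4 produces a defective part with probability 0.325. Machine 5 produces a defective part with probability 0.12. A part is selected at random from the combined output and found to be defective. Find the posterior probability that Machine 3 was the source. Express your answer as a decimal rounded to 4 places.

Posterior probability ≈ 0.5080

Tabulate prior·likelihood by source: [1] prior 0.18, lik 0.329, product 0.05922; [2] prior 0.06, lik 0.213, product 0.01278; [3] prior 0.53, lik 0.242, product 0.1283; [4] prior 0.12, lik 0.325, product 0.03900; [5] prior 0.11, lik 0.12, product 0.01320.
Normalizing constant = 0.25246; the posterior for Machine 3 is its product over the sum, 0.1283/0.25246 = 0.5080.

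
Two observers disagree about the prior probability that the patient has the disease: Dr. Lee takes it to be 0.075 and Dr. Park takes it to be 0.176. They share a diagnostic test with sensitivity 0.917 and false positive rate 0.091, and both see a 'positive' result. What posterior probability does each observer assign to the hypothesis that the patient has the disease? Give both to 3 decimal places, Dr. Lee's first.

P('+'|H) = 0.917, P('+'|¬H) = 0.091.
Dr. Lee: numerator 0.917·0.075 = 0.068775; evidence = 0.068775+0.091·0.925 = 0.15295; posterior = 0.450.
Dr. Park: numerator 0.917·0.176 = 0.16139; evidence = 0.16139+0.091·0.824 = 0.23638; posterior = 0.683.

Dr. Lee: 0.450; Dr. Park: 0.683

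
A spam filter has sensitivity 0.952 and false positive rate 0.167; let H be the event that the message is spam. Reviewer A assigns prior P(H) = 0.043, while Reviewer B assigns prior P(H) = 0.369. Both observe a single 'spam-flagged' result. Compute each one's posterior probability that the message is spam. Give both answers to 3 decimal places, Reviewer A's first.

The likelihood ratio for a 'spam-flagged' result is 0.952/0.167 = 5.7006.
Reviewer A: prior odds 0.043/0.957 = 0.044932; posterior odds 0.25614; posterior probability 0.204.
Reviewer B: prior odds 0.369/0.631 = 0.58479; posterior odds 3.3336; posterior probability 0.769.

Reviewer A: 0.204; Reviewer B: 0.769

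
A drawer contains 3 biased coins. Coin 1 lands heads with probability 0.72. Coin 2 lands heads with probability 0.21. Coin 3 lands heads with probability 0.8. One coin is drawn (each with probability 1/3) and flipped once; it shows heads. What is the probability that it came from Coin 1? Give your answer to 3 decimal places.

Tabulate prior·likelihood by source: [1] prior 0.333333, lik 0.72, product 0.2400; [2] prior 0.333333, lik 0.21, product 0.07000; [3] prior 0.333333, lik 0.8, product 0.2667.
Normalizing constant = 0.57667; the posterior for Coin 1 is its product over the sum, 0.2400/0.57667 = 0.416.

Posterior probability ≈ 0.416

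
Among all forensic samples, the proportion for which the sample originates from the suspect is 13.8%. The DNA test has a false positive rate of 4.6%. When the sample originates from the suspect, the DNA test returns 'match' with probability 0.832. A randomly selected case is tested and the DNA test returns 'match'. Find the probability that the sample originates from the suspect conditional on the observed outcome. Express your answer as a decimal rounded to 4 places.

Let H be the event that the sample originates from the suspect. P(H) = 0.138, so P(¬H) = 0.862. With E the 'match' result, P(E|H) = 0.832 and P(E|¬H) = 0.046.
P(E) = 0.832·0.138 + 0.046·0.862 = 0.11482 + 0.039652 = 0.15447.
By Bayes' theorem, P(H|E) = 0.11482 / 0.15447 = 0.7433.

P(H | E) ≈ 0.7433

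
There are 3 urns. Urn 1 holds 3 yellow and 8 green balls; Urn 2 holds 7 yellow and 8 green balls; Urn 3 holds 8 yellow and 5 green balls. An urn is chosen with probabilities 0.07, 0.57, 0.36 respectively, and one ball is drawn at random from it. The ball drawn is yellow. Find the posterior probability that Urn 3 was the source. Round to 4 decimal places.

P(yellow|Urn 1) = 0.2727; P(yellow|Urn 2) = 0.4667; P(yellow|Urn 3) = 0.6154.
Prior × likelihood for each source: 0.07·0.2727=0.01909, 0.57·0.4667=0.2660, 0.36·0.6154=0.2215. Summing gives P(yellow) = 0.50663.
P(Urn 3 | yellow) = 0.2215 / 0.50663 = 0.4373.

Posterior probability ≈ 0.4373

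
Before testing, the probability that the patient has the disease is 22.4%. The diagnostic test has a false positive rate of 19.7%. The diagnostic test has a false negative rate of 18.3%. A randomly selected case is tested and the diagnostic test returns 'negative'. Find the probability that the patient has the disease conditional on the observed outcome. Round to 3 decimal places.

P(H | E) ≈ 0.062

Write H for 'the patient has the disease'. Prior odds H:¬H = 0.224/0.776 = 0.28866. For the 'negative' outcome, the likelihood ratio is 0.183/0.803 = 0.22790.
Posterior odds = 0.28866 × 0.22790 = 0.065784, so P(H|E) = 0.065784/(1+0.065784) = 0.062.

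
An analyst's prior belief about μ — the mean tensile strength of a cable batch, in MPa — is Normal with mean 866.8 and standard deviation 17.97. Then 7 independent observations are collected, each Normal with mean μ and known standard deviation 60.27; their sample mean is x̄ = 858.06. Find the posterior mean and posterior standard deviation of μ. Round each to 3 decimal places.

Posterior mean ≈ 863.447; posterior SD ≈ 14.109

With known σ, the Normal prior is conjugate. Weight on the data is w = (n/σ²)/(n/σ² + 1/τ₀²) = 0.00192706/(0.00192706+0.00309673) = 0.38359.
Posterior mean = w·x̄ + (1−w)·μ₀ = 0.38359·858.06 + 0.61641·866.8 = 863.447. Posterior variance = 1/(0.00192706+0.00309673) = 199.053, so SD = 14.109.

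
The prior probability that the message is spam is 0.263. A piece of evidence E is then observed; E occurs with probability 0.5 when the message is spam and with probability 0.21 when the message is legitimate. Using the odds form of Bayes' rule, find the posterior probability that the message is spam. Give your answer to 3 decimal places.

Posterior probability ≈ 0.459

Prior odds = 0.263/(1−0.263) = 0.35685.
Likelihood ratio for E = 0.5/0.21 = 2.3810.
Posterior odds = prior odds × LR = 0.84965.
Posterior probability = odds/(1+odds) = 0.84965/1.8496 = 0.459.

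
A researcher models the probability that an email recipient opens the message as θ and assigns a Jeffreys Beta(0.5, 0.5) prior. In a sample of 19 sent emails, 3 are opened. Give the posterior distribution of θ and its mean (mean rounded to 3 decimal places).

The binomial likelihood is conjugate to the Beta prior: with 3 successes and 16 failures, the posterior is Beta(0.5+3, 0.5+16) = Beta(3.5, 16.5).
E[θ | data] = 3.5/(3.5+16.5) = 0.175.

Posterior: Beta(3.5, 16.5); mean ≈ 0.175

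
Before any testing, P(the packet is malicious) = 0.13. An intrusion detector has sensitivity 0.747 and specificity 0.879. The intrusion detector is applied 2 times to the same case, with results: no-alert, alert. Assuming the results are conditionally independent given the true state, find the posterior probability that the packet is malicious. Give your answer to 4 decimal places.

Posterior P(H) ≈ 0.2098

With H the event that the packet is malicious, the joint likelihood of the observed sequence is P(data|H) = 0.253·0.747 = 0.18899 and P(data|¬H) = 0.879·0.121 = 0.10636.
Bayes: P(H|data) = 0.13·0.18899 / (0.13·0.18899 + 0.87·0.10636) = 0.024569/0.11710 = 0.2098.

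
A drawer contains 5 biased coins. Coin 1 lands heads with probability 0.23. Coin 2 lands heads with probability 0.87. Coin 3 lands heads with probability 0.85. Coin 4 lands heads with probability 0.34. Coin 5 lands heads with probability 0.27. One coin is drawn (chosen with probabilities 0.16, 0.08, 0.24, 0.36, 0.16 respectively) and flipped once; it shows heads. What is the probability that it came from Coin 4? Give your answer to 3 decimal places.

Posterior probability ≈ 0.257

P(heads|C1) = 0.23; P(heads|C2) = 0.87; P(heads|C3) = 0.85; P(heads|C4) = 0.34; P(heads|C5) = 0.27.
Prior × likelihood for each source: 0.16·0.23=0.03680, 0.08·0.87=0.06960, 0.24·0.85=0.2040, 0.36·0.34=0.1224, 0.16·0.27=0.04320. Summing gives P(heads) = 0.47600.
P(Coin 4 | heads) = 0.1224 / 0.47600 = 0.257.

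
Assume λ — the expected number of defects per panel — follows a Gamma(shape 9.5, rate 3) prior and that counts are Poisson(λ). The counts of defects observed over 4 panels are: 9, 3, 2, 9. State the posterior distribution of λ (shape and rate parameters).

Total count ∑xᵢ = 23 over n = 4 panels.
Gamma is conjugate to the Poisson likelihood: posterior is Gamma(shape = 9.5+23 = 32.5, rate = 3+4 = 7).

Posterior: Gamma(shape=32.5, rate=7)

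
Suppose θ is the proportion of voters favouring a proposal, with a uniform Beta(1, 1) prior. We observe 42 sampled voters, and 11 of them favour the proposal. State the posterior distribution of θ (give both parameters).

Posterior: Beta(12, 32)

Observing 11 successes and 31 failures updates Beta(1, 1) by adding the success and failure counts to the two shape parameters: α = 1+11 = 12, β = 1+31 = 32.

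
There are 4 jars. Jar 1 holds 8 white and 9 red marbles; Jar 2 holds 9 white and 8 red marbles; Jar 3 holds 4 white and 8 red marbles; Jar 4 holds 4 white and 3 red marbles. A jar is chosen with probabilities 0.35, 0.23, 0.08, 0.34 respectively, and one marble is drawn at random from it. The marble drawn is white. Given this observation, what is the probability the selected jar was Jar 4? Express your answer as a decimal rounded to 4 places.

P(white|Jar 1) = 0.4706; P(white|Jar 2) = 0.5294; P(white|Jar 3) = 0.3333; P(white|Jar 4) = 0.5714.
Prior × likelihood for each source: 0.35·0.4706=0.1647, 0.23·0.5294=0.1218, 0.08·0.3333=0.02667, 0.34·0.5714=0.1943. Summing gives P(white) = 0.50742.
P(Jar 4 | white) = 0.1943 / 0.50742 = 0.3829.

Posterior probability ≈ 0.3829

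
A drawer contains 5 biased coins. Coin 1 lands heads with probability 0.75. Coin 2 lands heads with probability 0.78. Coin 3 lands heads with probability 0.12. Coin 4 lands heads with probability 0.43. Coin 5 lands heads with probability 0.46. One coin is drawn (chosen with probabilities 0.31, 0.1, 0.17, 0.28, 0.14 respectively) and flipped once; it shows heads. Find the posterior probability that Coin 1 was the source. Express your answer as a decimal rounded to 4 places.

Tabulate prior·likelihood by source: [1] prior 0.31, lik 0.75, product 0.2325; [2] prior 0.1, lik 0.78, product 0.07800; [3] prior 0.17, lik 0.12, product 0.02040; [4] prior 0.28, lik 0.43, product 0.1204; [5] prior 0.14, lik 0.46, product 0.06440.
Normalizing constant = 0.51570; the posterior for Coin 1 is its product over the sum, 0.2325/0.51570 = 0.4508.

Posterior probability ≈ 0.4508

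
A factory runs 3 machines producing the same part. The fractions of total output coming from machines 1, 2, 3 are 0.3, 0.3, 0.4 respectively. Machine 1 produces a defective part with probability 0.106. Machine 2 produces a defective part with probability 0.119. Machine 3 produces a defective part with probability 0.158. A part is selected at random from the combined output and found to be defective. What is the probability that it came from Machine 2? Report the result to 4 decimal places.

Tabulate prior·likelihood by source: [1] prior 0.3, lik 0.106, product 0.03180; [2] prior 0.3, lik 0.119, product 0.03570; [3] prior 0.4, lik 0.158, product 0.06320.
Normalizing constant = 0.13070; the posterior for Machine 2 is its product over the sum, 0.03570/0.13070 = 0.2731.

Posterior probability ≈ 0.2731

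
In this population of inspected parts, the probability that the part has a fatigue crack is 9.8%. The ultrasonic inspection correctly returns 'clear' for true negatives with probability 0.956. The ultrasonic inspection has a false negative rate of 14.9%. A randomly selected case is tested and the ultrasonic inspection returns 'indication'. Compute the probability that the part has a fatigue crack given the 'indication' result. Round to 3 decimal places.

Write H for 'the part has a fatigue crack'. Prior odds H:¬H = 0.098/0.902 = 0.10865. For the 'indication' outcome, the likelihood ratio is 0.851/0.044 = 19.341.
Posterior odds = 0.10865 × 19.341 = 2.1013, so P(H|E) = 2.1013/(1+2.1013) = 0.678.

P(H | E) ≈ 0.678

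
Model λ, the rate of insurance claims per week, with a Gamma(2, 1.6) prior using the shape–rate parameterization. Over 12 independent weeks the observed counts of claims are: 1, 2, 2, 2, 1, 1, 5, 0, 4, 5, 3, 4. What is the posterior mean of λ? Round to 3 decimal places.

Posterior mean ≈ 2.353

Total count ∑xᵢ = 30 over n = 12 weeks.
Gamma is conjugate to the Poisson likelihood: posterior is Gamma(shape = 2+30 = 32, rate = 1.6+12 = 13.6).
E[λ | data] = 32/13.6 = 2.353.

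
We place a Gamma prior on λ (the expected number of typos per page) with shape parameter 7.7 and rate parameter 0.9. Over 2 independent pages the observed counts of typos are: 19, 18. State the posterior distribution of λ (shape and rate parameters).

The Poisson likelihood adds the total count to the shape and the number of exposure periods to the rate. Here ∑xᵢ = 37 and n = 2, so shape 7.7→44.7 and rate 0.9→2.9.

Posterior: Gamma(shape=44.7, rate=2.9)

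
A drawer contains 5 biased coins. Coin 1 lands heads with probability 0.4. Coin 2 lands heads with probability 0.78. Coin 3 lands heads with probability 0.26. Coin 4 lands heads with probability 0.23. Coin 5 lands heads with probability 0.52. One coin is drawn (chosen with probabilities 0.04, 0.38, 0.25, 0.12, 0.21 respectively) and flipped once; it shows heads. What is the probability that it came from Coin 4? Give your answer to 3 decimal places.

Posterior probability ≈ 0.054

P(heads|C1) = 0.4; P(heads|C2) = 0.78; P(heads|C3) = 0.26; P(heads|C4) = 0.23; P(heads|C5) = 0.52.
Prior × likelihood for each source: 0.04·0.4=0.01600, 0.38·0.78=0.2964, 0.25·0.26=0.06500, 0.12·0.23=0.02760, 0.21·0.52=0.1092. Summing gives P(heads) = 0.51420.
P(Coin 4 | heads) = 0.02760 / 0.51420 = 0.054.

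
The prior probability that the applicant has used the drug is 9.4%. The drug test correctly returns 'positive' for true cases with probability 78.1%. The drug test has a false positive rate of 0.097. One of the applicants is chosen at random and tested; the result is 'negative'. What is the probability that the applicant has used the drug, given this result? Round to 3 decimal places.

P(H | E) ≈ 0.025

Write H for 'the applicant has used the drug'. Prior odds H:¬H = 0.094/0.906 = 0.10375. For the 'negative' outcome, the likelihood ratio is 0.219/0.903 = 0.24252.
Posterior odds = 0.10375 × 0.24252 = 0.025163, so P(H|E) = 0.025163/(1+0.025163) = 0.025.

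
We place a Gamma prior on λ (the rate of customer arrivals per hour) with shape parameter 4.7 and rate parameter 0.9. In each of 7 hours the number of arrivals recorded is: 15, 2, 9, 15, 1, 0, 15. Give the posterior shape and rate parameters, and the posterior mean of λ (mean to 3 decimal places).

Posterior: Gamma(shape=61.7, rate=7.9); mean ≈ 7.810

The Poisson likelihood adds the total count to the shape and the number of exposure periods to the rate. Here ∑xᵢ = 57 and n = 7, so shape 4.7→61.7 and rate 0.9→7.9.
Posterior mean = shape/rate = 61.7/7.9 = 7.810.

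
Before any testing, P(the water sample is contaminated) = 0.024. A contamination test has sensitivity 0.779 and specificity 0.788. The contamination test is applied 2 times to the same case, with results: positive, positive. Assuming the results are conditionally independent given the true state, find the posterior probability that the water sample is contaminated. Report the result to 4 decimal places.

Posterior P(H) ≈ 0.2493

Let H be the event that the water sample is contaminated; start with P(H) = 0.024. P('positive'|H) = 0.779, P('positive'|¬H) = 0.212.
Update on result 1 ('positive'): P(H) ← 0.779·0.0240 / (0.779·0.0240 + 0.212·0.9760) = 0.018696/0.22561 = 0.0829.
Update on result 2 ('positive'): P(H) ← 0.779·0.0829 / (0.779·0.0829 + 0.212·0.9171) = 0.064555/0.25899 = 0.2493.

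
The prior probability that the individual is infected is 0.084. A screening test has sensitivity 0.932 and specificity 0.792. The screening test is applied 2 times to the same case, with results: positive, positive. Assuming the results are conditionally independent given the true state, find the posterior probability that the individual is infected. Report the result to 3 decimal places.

Let H be the event that the individual is infected; start with P(H) = 0.084. P('positive'|H) = 0.932, P('positive'|¬H) = 0.208.
Update on result 1 ('positive'): P(H) ← 0.932·0.0840 / (0.932·0.0840 + 0.208·0.9160) = 0.078288/0.26882 = 0.2912.
Update on result 2 ('positive'): P(H) ← 0.932·0.2912 / (0.932·0.2912 + 0.208·0.7088) = 0.27143/0.41885 = 0.6480.

Posterior P(H) ≈ 0.648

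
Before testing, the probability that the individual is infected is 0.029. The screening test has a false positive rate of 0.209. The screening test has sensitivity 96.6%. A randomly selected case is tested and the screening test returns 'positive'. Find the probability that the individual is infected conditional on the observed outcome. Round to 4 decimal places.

Write H for 'the individual is infected'. Prior odds H:¬H = 0.029/0.971 = 0.029866. For the 'positive' outcome, the likelihood ratio is 0.966/0.209 = 4.6220.
Posterior odds = 0.029866 × 4.6220 = 0.13804, so P(H|E) = 0.13804/(1+0.13804) = 0.1213.

P(H | E) ≈ 0.1213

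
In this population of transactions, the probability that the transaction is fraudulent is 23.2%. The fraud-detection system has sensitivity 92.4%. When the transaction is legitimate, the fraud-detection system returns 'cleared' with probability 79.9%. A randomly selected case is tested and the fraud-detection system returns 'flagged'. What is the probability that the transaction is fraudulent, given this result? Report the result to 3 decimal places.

P(H | E) ≈ 0.581

Write H for 'the transaction is fraudulent'. Prior odds H:¬H = 0.232/0.768 = 0.30208. For the 'flagged' outcome, the likelihood ratio is 0.924/0.201 = 4.5970.
Posterior odds = 0.30208 × 4.5970 = 1.3887, so P(H|E) = 1.3887/(1+1.3887) = 0.581.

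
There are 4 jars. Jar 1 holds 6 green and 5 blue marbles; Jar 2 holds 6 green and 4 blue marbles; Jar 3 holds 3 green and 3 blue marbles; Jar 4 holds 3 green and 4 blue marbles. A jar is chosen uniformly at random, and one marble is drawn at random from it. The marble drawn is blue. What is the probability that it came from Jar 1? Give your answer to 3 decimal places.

Posterior probability ≈ 0.236

P(blue|Jar 1) = 0.4545; P(blue|Jar 2) = 0.4; P(blue|Jar 3) = 0.5; P(blue|Jar 4) = 0.5714.
Prior × likelihood for each source: 0.25·0.4545=0.1136, 0.25·0.4=0.1000, 0.25·0.5=0.1250, 0.25·0.5714=0.1429. Summing gives P(blue) = 0.48149.
P(Jar 1 | blue) = 0.1136 / 0.48149 = 0.236.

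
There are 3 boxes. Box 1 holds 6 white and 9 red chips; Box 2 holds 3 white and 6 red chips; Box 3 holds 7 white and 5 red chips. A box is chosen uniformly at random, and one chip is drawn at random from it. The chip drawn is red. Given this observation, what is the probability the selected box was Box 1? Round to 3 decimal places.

Posterior probability ≈ 0.356

P(red|Box 1) = 0.6; P(red|Box 2) = 0.6667; P(red|Box 3) = 0.4167.
Prior × likelihood for each source: 0.333333·0.6=0.2000, 0.333333·0.6667=0.2222, 0.333333·0.4167=0.1389. Summing gives P(red) = 0.56111.
P(Box 1 | red) = 0.2000 / 0.56111 = 0.356.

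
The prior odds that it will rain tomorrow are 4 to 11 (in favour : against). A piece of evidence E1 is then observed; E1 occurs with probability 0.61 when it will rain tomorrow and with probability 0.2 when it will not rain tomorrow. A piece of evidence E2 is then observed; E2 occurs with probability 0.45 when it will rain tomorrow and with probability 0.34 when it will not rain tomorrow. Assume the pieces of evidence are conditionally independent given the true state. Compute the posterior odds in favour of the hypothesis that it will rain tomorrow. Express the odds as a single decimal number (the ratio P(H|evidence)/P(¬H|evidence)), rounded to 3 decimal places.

Posterior odds ≈ 1.468

Prior odds = 4/11 = 0.36364.
Likelihood ratio for E1 = 0.61/0.2 = 3.0500.
Likelihood ratio for E2 = 0.45/0.34 = 1.3235.
Posterior odds = prior odds × LR₁ × LR₂ = 1.4679.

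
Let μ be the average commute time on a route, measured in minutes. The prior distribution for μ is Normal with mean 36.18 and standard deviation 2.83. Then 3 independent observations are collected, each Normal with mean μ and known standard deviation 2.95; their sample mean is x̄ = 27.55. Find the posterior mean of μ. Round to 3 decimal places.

Prior precision 1/τ₀² = 1/2.83² = 0.124861; data precision n/σ² = 3/2.95² = 0.344729.
Posterior precision = 0.124861 + 0.344729 = 0.469590.
Posterior mean = (0.124861·36.18 + 0.344729·27.55) / 0.469590 = 29.845.

Posterior mean ≈ 29.845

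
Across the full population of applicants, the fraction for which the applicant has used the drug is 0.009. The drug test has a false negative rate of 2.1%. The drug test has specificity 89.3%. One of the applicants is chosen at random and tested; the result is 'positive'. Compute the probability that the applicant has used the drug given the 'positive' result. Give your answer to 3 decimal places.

P(H | E) ≈ 0.077

Write H for 'the applicant has used the drug'. Prior odds H:¬H = 0.009/0.991 = 0.0090817. For the 'positive' outcome, the likelihood ratio is 0.979/0.107 = 9.1495.
Posterior odds = 0.0090817 × 9.1495 = 0.083094, so P(H|E) = 0.083094/(1+0.083094) = 0.077.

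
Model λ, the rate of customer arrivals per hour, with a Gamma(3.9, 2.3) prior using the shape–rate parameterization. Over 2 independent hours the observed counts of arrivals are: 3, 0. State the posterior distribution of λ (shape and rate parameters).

Posterior: Gamma(shape=6.9, rate=4.3)

Total count ∑xᵢ = 3 over n = 2 hours.
Gamma is conjugate to the Poisson likelihood: posterior is Gamma(shape = 3.9+3 = 6.9, rate = 2.3+2 = 4.3).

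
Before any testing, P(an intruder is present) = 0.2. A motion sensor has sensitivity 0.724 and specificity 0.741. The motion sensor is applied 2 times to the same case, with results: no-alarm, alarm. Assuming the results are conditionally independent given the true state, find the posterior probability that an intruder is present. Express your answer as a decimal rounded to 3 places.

Posterior P(H) ≈ 0.207

With H the event that an intruder is present, the joint likelihood of the observed sequence is P(data|H) = 0.276·0.724 = 0.19982 and P(data|¬H) = 0.741·0.259 = 0.19192.
Bayes: P(H|data) = 0.2·0.19982 / (0.2·0.19982 + 0.8·0.19192) = 0.039965/0.19350 = 0.2065.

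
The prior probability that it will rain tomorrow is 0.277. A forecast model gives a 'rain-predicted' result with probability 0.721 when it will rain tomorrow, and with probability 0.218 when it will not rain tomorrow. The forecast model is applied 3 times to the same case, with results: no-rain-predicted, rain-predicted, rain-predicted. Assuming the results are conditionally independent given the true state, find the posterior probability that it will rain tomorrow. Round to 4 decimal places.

Posterior P(H) ≈ 0.5992

With H the event that it will rain tomorrow, the joint likelihood of the observed sequence is P(data|H) = 0.279·0.721·0.721 = 0.14504 and P(data|¬H) = 0.782·0.218·0.218 = 0.037164.
Bayes: P(H|data) = 0.277·0.14504 / (0.277·0.14504 + 0.723·0.037164) = 0.040175/0.067044 = 0.5992.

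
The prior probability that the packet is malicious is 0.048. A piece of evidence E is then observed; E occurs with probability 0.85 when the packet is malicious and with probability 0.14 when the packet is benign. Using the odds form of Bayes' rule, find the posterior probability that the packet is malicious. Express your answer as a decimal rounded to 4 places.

Posterior probability ≈ 0.2344

Prior odds = 0.048/(1−0.048) = 0.050420. In log-odds, ln(0.050420) = -2.9874.
Add log likelihood ratio: ln(6.0714) = 1.8036.
Posterior log-odds = -1.1838, so posterior odds = exp(-1.1838) = 0.30612. Converting, P(H|E) = 0.30612/1.3061 = 0.2344.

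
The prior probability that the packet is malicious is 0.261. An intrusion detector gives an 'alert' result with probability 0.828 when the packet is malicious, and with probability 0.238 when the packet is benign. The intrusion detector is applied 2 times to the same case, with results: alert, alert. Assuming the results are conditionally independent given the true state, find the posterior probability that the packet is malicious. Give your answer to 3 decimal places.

With H the event that the packet is malicious, the joint likelihood of the observed sequence is P(data|H) = 0.828·0.828 = 0.68558 and P(data|¬H) = 0.238·0.238 = 0.056644.
Bayes: P(H|data) = 0.261·0.68558 / (0.261·0.68558 + 0.739·0.056644) = 0.17894/0.22080 = 0.8104.

Posterior P(H) ≈ 0.810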